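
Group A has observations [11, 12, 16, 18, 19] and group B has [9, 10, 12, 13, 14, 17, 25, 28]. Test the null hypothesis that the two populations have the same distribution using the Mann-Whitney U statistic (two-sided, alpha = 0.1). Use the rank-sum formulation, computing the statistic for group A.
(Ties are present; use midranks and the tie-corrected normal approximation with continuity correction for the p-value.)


Step 1: Combine and sort all 13 observations; assign midranks.
sorted (value, group): (9,Y), (10,Y), (11,X), (12,X), (12,Y), (13,Y), (14,Y), (16,X), (17,Y), (18,X), (19,X), (25,Y), (28,Y)
ranks: 9->1, 10->2, 11->3, 12->4.5, 12->4.5, 13->6, 14->7, 16->8, 17->9, 18->10, 19->11, 25->12, 28->13
Step 2: Rank sum for X: R1 = 3 + 4.5 + 8 + 10 + 11 = 36.5.
Step 3: U_X = R1 - n1(n1+1)/2 = 36.5 - 5*6/2 = 36.5 - 15 = 21.5.
       U_Y = n1*n2 - U_X = 40 - 21.5 = 18.5.
Step 4: Ties are present, so use the tie-corrected normal approximation (with continuity correction) for the p-value.
Step 5: p-value = 0.883458; compare to alpha = 0.1. fail to reject H0.

U_X = 21.5, p = 0.883458, fail to reject H0 at alpha = 0.1.


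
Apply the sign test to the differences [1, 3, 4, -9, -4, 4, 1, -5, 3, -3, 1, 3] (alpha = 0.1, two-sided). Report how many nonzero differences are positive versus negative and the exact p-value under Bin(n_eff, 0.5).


Step 1: Discard zero differences. Original n = 12; n_eff = number of nonzero differences = 12.
Nonzero differences (with sign): +1, +3, +4, -9, -4, +4, +1, -5, +3, -3, +1, +3
Step 2: Count signs: positive = 8, negative = 4.
Step 3: Under H0: P(positive) = 0.5, so the number of positives S ~ Bin(12, 0.5).
Step 4: Two-sided exact p-value = sum of Bin(12,0.5) probabilities at or below the observed probability = 0.387695.
Step 5: alpha = 0.1. fail to reject H0.

n_eff = 12, pos = 8, neg = 4, p = 0.387695, fail to reject H0.


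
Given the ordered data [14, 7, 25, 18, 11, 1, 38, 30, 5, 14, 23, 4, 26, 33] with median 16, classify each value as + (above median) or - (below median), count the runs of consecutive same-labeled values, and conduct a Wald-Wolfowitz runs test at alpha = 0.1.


Step 1: Compute median = 16; label A = above, B = below.
Labels in order: BBAABBAABBABAA  (n_A = 7, n_B = 7)
Step 2: Count runs R = 8.
Step 3: Under H0 (random ordering), E[R] = 2*n_A*n_B/(n_A+n_B) + 1 = 2*7*7/14 + 1 = 8.0000.
        Var[R] = 2*n_A*n_B*(2*n_A*n_B - n_A - n_B) / ((n_A+n_B)^2 * (n_A+n_B-1)) = 8232/2548 = 3.2308.
        SD[R] = 1.7974.
Step 4: R = E[R], so z = 0 with no continuity correction.
Step 5: Two-sided p-value via normal approximation = 2*(1 - Phi(|z|)) = 1.000000.
Step 6: alpha = 0.1. fail to reject H0.

R = 8, z = 0.0000, p = 1.000000, fail to reject H0.


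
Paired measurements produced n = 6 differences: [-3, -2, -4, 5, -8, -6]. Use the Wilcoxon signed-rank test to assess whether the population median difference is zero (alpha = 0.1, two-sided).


Step 1: Drop any zero differences (none here) and take |d_i|.
|d| = [3, 2, 4, 5, 8, 6]
Step 2: Midrank |d_i| (ties get averaged ranks).
ranks: |3|->2, |2|->1, |4|->3, |5|->4, |8|->6, |6|->5
Step 3: Attach original signs; sum ranks with positive sign and with negative sign.
W+ = 4 = 4
W- = 2 + 1 + 3 + 6 + 5 = 17
(Check: W+ + W- = 21 should equal n(n+1)/2 = 21.)
Step 4: Test statistic W = min(W+, W-) = 4.
Step 5: No ties, so the exact null distribution over the 2^6 = 64 sign assignments gives the two-sided p-value = 0.218750.
Step 6: alpha = 0.1. fail to reject H0.

W+ = 4, W- = 17, W = min = 4, p = 0.218750, fail to reject H0.


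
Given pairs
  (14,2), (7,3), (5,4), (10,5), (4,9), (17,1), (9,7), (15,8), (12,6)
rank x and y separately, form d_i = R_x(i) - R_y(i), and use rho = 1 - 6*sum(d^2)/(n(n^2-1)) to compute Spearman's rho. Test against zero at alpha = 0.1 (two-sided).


Step 1: Rank x and y separately (midranks; no ties here).
rank(x): 14->7, 7->3, 5->2, 10->5, 4->1, 17->9, 9->4, 15->8, 12->6
rank(y): 2->2, 3->3, 4->4, 5->5, 9->9, 1->1, 7->7, 8->8, 6->6
Step 2: d_i = R_x(i) - R_y(i); compute d_i^2.
  (7-2)^2=25, (3-3)^2=0, (2-4)^2=4, (5-5)^2=0, (1-9)^2=64, (9-1)^2=64, (4-7)^2=9, (8-8)^2=0, (6-6)^2=0
sum(d^2) = 166.
Step 3: rho = 1 - 6*166 / (9*(9^2 - 1)) = 1 - 996/720 = -0.383333.
Step 4: Under H0, t = rho * sqrt((n-2)/(1-rho^2)) = -1.0981 ~ t(7).
Step 5: Two-sided p-value from the t-distribution with 7 df = 0.308495.
Step 6: alpha = 0.1. fail to reject H0.

rho = -0.3833, p = 0.308495, fail to reject H0 at alpha = 0.1.


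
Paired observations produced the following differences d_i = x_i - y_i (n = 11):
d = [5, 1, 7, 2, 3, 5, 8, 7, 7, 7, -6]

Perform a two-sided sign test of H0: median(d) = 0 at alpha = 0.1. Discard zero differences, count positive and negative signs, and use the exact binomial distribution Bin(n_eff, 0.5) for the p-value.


Step 1: Discard zero differences. Original n = 11; n_eff = number of nonzero differences = 11.
Nonzero differences (with sign): +5, +1, +7, +2, +3, +5, +8, +7, +7, +7, -6
Step 2: Count signs: positive = 10, negative = 1.
Step 3: Under H0: P(positive) = 0.5, so the number of positives S ~ Bin(11, 0.5).
Step 4: Two-sided exact p-value = sum of Bin(11,0.5) probabilities at or below the observed probability = 0.011719.
Step 5: alpha = 0.1. reject H0.

n_eff = 11, pos = 10, neg = 1, p = 0.011719, reject H0.


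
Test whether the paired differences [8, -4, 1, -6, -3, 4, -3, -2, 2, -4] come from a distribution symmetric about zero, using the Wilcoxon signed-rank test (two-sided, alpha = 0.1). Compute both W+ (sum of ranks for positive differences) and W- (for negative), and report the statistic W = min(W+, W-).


Step 1: Drop any zero differences (none here) and take |d_i|.
|d| = [8, 4, 1, 6, 3, 4, 3, 2, 2, 4]
Step 2: Midrank |d_i| (ties get averaged ranks).
ranks: |8|->10, |4|->7, |1|->1, |6|->9, |3|->4.5, |4|->7, |3|->4.5, |2|->2.5, |2|->2.5, |4|->7
Step 3: Attach original signs; sum ranks with positive sign and with negative sign.
W+ = 10 + 1 + 7 + 2.5 = 20.5
W- = 7 + 9 + 4.5 + 4.5 + 2.5 + 7 = 34.5
(Check: W+ + W- = 55 should equal n(n+1)/2 = 55.)
Step 4: Test statistic W = min(W+, W-) = 20.5.
Step 5: Ties in |d|, so use the tie-corrected normal approximation.
        E[W] = n(n+1)/4 = 10*11/4 = 27.5.
        Tie groups: |d|=2 (t=2), |d|=3 (t=2), |d|=4 (t=3); sum(t^3 - t) = 36.
        Var[W] = n(n+1)(2n+1)/24 - sum(t^3-t)/48 = 2310/24 - 36/48 = 95.5.
        z = (W - E[W]) / sqrt(Var[W]) = (20.5 - 27.5) / 9.7724 = -0.7163.
        Two-sided p = 2*Phi(z) = 0.473805.
Step 6: alpha = 0.1. fail to reject H0.

W+ = 20.5, W- = 34.5, W = min = 20.5, p = 0.473805, fail to reject H0.


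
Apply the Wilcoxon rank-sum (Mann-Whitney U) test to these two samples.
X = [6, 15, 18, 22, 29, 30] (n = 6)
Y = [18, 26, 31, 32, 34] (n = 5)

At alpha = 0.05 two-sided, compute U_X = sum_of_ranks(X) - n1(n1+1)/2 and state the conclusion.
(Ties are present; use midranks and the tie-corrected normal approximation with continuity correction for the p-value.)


Step 1: Combine and sort all 11 observations; assign midranks.
sorted (value, group): (6,X), (15,X), (18,X), (18,Y), (22,X), (26,Y), (29,X), (30,X), (31,Y), (32,Y), (34,Y)
ranks: 6->1, 15->2, 18->3.5, 18->3.5, 22->5, 26->6, 29->7, 30->8, 31->9, 32->10, 34->11
Step 2: Rank sum for X: R1 = 1 + 2 + 3.5 + 5 + 7 + 8 = 26.5.
Step 3: U_X = R1 - n1(n1+1)/2 = 26.5 - 6*7/2 = 26.5 - 21 = 5.5.
       U_Y = n1*n2 - U_X = 30 - 5.5 = 24.5.
Step 4: Ties are present, so use the tie-corrected normal approximation (with continuity correction) for the p-value.
Step 5: p-value = 0.099576; compare to alpha = 0.05. fail to reject H0.

U_X = 5.5, p = 0.099576, fail to reject H0 at alpha = 0.05.


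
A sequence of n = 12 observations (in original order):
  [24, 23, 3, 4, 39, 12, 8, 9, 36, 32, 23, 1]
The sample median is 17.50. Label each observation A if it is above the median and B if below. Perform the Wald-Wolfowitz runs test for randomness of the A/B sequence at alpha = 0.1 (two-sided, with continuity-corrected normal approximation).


Step 1: Compute median = 17.50; label A = above, B = below.
Labels in order: AABBABBBAAAB  (n_A = 6, n_B = 6)
Step 2: Count runs R = 6.
Step 3: Under H0 (random ordering), E[R] = 2*n_A*n_B/(n_A+n_B) + 1 = 2*6*6/12 + 1 = 7.0000.
        Var[R] = 2*n_A*n_B*(2*n_A*n_B - n_A - n_B) / ((n_A+n_B)^2 * (n_A+n_B-1)) = 4320/1584 = 2.7273.
        SD[R] = 1.6514.
Step 4: Continuity-corrected z = (R + 0.5 - E[R]) / SD[R] = (6 + 0.5 - 7.0000) / 1.6514 = -0.3028.
Step 5: Two-sided p-value via normal approximation = 2*(1 - Phi(|z|)) = 0.762069.
Step 6: alpha = 0.1. fail to reject H0.

R = 6, z = -0.3028, p = 0.762069, fail to reject H0.


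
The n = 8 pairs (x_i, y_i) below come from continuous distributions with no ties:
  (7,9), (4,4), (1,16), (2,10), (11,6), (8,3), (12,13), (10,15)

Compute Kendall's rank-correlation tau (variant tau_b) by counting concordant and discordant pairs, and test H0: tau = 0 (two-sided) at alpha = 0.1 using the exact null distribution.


Step 1: Enumerate the 28 unordered pairs (i,j) with i<j and classify each by sign(x_j-x_i) * sign(y_j-y_i).
  (1,2):dx=-3,dy=-5->C; (1,3):dx=-6,dy=+7->D; (1,4):dx=-5,dy=+1->D; (1,5):dx=+4,dy=-3->D
  (1,6):dx=+1,dy=-6->D; (1,7):dx=+5,dy=+4->C; (1,8):dx=+3,dy=+6->C; (2,3):dx=-3,dy=+12->D
  (2,4):dx=-2,dy=+6->D; (2,5):dx=+7,dy=+2->C; (2,6):dx=+4,dy=-1->D; (2,7):dx=+8,dy=+9->C
  (2,8):dx=+6,dy=+11->C; (3,4):dx=+1,dy=-6->D; (3,5):dx=+10,dy=-10->D; (3,6):dx=+7,dy=-13->D
  (3,7):dx=+11,dy=-3->D; (3,8):dx=+9,dy=-1->D; (4,5):dx=+9,dy=-4->D; (4,6):dx=+6,dy=-7->D
  (4,7):dx=+10,dy=+3->C; (4,8):dx=+8,dy=+5->C; (5,6):dx=-3,dy=-3->C; (5,7):dx=+1,dy=+7->C
  (5,8):dx=-1,dy=+9->D; (6,7):dx=+4,dy=+10->C; (6,8):dx=+2,dy=+12->C; (7,8):dx=-2,dy=+2->D
Step 2: C = 12, D = 16, total pairs = 28.
Step 3: tau = (C - D)/(n(n-1)/2) = (12 - 16)/28 = -0.142857.
Step 4: Exact two-sided p-value (enumerate n! = 40320 permutations of y under H0): p = 0.719544.
Step 5: alpha = 0.1. fail to reject H0.

tau_b = -0.1429 (C=12, D=16), p = 0.719544, fail to reject H0.


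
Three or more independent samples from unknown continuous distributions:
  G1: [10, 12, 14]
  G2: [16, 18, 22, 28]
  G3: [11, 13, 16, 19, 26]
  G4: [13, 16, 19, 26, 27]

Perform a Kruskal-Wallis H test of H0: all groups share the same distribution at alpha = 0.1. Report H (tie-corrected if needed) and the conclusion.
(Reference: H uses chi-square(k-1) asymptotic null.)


Step 1: Combine all N = 17 observations and assign midranks.
sorted (value, group, rank): (10,G1,1), (11,G3,2), (12,G1,3), (13,G3,4.5), (13,G4,4.5), (14,G1,6), (16,G2,8), (16,G3,8), (16,G4,8), (18,G2,10), (19,G3,11.5), (19,G4,11.5), (22,G2,13), (26,G3,14.5), (26,G4,14.5), (27,G4,16), (28,G2,17)
Step 2: Sum ranks within each group.
R_1 = 10 (n_1 = 3)
R_2 = 48 (n_2 = 4)
R_3 = 40.5 (n_3 = 5)
R_4 = 54.5 (n_4 = 5)
Step 3: H = 12/(N(N+1)) * sum(R_i^2/n_i) - 3(N+1)
     = 12/(17*18) * (10^2/3 + 48^2/4 + 40.5^2/5 + 54.5^2/5) - 3*18
     = 0.039216 * 1531.43 - 54
     = 6.056209.
Step 4: Ties present; correction factor C = 1 - 42/(17^3 - 17) = 0.991422. Corrected H = 6.056209 / 0.991422 = 6.108611.
Step 5: Under H0, H ~ chi^2(3); p-value = 0.106444.
Step 6: alpha = 0.1. fail to reject H0.

H = 6.1086, df = 3, p = 0.106444, fail to reject H0.


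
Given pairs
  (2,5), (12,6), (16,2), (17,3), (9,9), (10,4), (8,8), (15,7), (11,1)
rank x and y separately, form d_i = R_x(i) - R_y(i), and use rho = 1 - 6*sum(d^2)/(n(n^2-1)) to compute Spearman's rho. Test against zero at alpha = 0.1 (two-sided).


Step 1: Rank x and y separately (midranks; no ties here).
rank(x): 2->1, 12->6, 16->8, 17->9, 9->3, 10->4, 8->2, 15->7, 11->5
rank(y): 5->5, 6->6, 2->2, 3->3, 9->9, 4->4, 8->8, 7->7, 1->1
Step 2: d_i = R_x(i) - R_y(i); compute d_i^2.
  (1-5)^2=16, (6-6)^2=0, (8-2)^2=36, (9-3)^2=36, (3-9)^2=36, (4-4)^2=0, (2-8)^2=36, (7-7)^2=0, (5-1)^2=16
sum(d^2) = 176.
Step 3: rho = 1 - 6*176 / (9*(9^2 - 1)) = 1 - 1056/720 = -0.466667.
Step 4: Under H0, t = rho * sqrt((n-2)/(1-rho^2)) = -1.3960 ~ t(7).
Step 5: Two-sided p-value from the t-distribution with 7 df = 0.205386.
Step 6: alpha = 0.1. fail to reject H0.

rho = -0.4667, p = 0.205386, fail to reject H0 at alpha = 0.1.


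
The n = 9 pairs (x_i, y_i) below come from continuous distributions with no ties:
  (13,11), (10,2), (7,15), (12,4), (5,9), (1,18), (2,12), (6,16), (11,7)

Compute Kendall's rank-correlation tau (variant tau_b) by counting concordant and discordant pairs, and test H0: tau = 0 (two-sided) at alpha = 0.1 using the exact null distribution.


Step 1: Enumerate the 36 unordered pairs (i,j) with i<j and classify each by sign(x_j-x_i) * sign(y_j-y_i).
  (1,2):dx=-3,dy=-9->C; (1,3):dx=-6,dy=+4->D; (1,4):dx=-1,dy=-7->C; (1,5):dx=-8,dy=-2->C
  (1,6):dx=-12,dy=+7->D; (1,7):dx=-11,dy=+1->D; (1,8):dx=-7,dy=+5->D; (1,9):dx=-2,dy=-4->C
  (2,3):dx=-3,dy=+13->D; (2,4):dx=+2,dy=+2->C; (2,5):dx=-5,dy=+7->D; (2,6):dx=-9,dy=+16->D
  (2,7):dx=-8,dy=+10->D; (2,8):dx=-4,dy=+14->D; (2,9):dx=+1,dy=+5->C; (3,4):dx=+5,dy=-11->D
  (3,5):dx=-2,dy=-6->C; (3,6):dx=-6,dy=+3->D; (3,7):dx=-5,dy=-3->C; (3,8):dx=-1,dy=+1->D
  (3,9):dx=+4,dy=-8->D; (4,5):dx=-7,dy=+5->D; (4,6):dx=-11,dy=+14->D; (4,7):dx=-10,dy=+8->D
  (4,8):dx=-6,dy=+12->D; (4,9):dx=-1,dy=+3->D; (5,6):dx=-4,dy=+9->D; (5,7):dx=-3,dy=+3->D
  (5,8):dx=+1,dy=+7->C; (5,9):dx=+6,dy=-2->D; (6,7):dx=+1,dy=-6->D; (6,8):dx=+5,dy=-2->D
  (6,9):dx=+10,dy=-11->D; (7,8):dx=+4,dy=+4->C; (7,9):dx=+9,dy=-5->D; (8,9):dx=+5,dy=-9->D
Step 2: C = 10, D = 26, total pairs = 36.
Step 3: tau = (C - D)/(n(n-1)/2) = (10 - 26)/36 = -0.444444.
Step 4: Exact two-sided p-value (enumerate n! = 362880 permutations of y under H0): p = 0.119439.
Step 5: alpha = 0.1. fail to reject H0.

tau_b = -0.4444 (C=10, D=26), p = 0.119439, fail to reject H0.


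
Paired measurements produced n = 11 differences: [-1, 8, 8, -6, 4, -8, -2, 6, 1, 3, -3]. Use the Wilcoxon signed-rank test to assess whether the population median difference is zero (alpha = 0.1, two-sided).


Step 1: Drop any zero differences (none here) and take |d_i|.
|d| = [1, 8, 8, 6, 4, 8, 2, 6, 1, 3, 3]
Step 2: Midrank |d_i| (ties get averaged ranks).
ranks: |1|->1.5, |8|->10, |8|->10, |6|->7.5, |4|->6, |8|->10, |2|->3, |6|->7.5, |1|->1.5, |3|->4.5, |3|->4.5
Step 3: Attach original signs; sum ranks with positive sign and with negative sign.
W+ = 10 + 10 + 6 + 7.5 + 1.5 + 4.5 = 39.5
W- = 1.5 + 7.5 + 10 + 3 + 4.5 = 26.5
(Check: W+ + W- = 66 should equal n(n+1)/2 = 66.)
Step 4: Test statistic W = min(W+, W-) = 26.5.
Step 5: Ties in |d|, so use the tie-corrected normal approximation.
        E[W] = n(n+1)/4 = 11*12/4 = 33.
        Tie groups: |d|=1 (t=2), |d|=3 (t=2), |d|=6 (t=2), |d|=8 (t=3); sum(t^3 - t) = 42.
        Var[W] = n(n+1)(2n+1)/24 - sum(t^3-t)/48 = 3036/24 - 42/48 = 125.625.
        z = (W - E[W]) / sqrt(Var[W]) = (26.5 - 33) / 11.2083 = -0.5799.
        Two-sided p = 2*Phi(z) = 0.561962.
Step 6: alpha = 0.1. fail to reject H0.

W+ = 39.5, W- = 26.5, W = min = 26.5, p = 0.561962, fail to reject H0.


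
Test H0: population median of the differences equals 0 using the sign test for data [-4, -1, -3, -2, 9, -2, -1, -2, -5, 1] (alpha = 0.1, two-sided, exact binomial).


Step 1: Discard zero differences. Original n = 10; n_eff = number of nonzero differences = 10.
Nonzero differences (with sign): -4, -1, -3, -2, +9, -2, -1, -2, -5, +1
Step 2: Count signs: positive = 2, negative = 8.
Step 3: Under H0: P(positive) = 0.5, so the number of positives S ~ Bin(10, 0.5).
Step 4: Two-sided exact p-value = sum of Bin(10,0.5) probabilities at or below the observed probability = 0.109375.
Step 5: alpha = 0.1. fail to reject H0.

n_eff = 10, pos = 2, neg = 8, p = 0.109375, fail to reject H0.


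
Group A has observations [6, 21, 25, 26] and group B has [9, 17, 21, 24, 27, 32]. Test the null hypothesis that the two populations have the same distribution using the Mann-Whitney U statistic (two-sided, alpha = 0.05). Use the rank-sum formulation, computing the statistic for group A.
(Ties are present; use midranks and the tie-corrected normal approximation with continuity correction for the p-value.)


Step 1: Combine and sort all 10 observations; assign midranks.
sorted (value, group): (6,X), (9,Y), (17,Y), (21,X), (21,Y), (24,Y), (25,X), (26,X), (27,Y), (32,Y)
ranks: 6->1, 9->2, 17->3, 21->4.5, 21->4.5, 24->6, 25->7, 26->8, 27->9, 32->10
Step 2: Rank sum for X: R1 = 1 + 4.5 + 7 + 8 = 20.5.
Step 3: U_X = R1 - n1(n1+1)/2 = 20.5 - 4*5/2 = 20.5 - 10 = 10.5.
       U_Y = n1*n2 - U_X = 24 - 10.5 = 13.5.
Step 4: Ties are present, so use the tie-corrected normal approximation (with continuity correction) for the p-value.
Step 5: p-value = 0.830664; compare to alpha = 0.05. fail to reject H0.

U_X = 10.5, p = 0.830664, fail to reject H0 at alpha = 0.05.


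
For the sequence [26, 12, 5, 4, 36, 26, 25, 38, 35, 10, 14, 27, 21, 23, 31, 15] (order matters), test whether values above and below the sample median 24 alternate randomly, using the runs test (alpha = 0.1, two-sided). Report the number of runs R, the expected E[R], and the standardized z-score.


Step 1: Compute median = 24; label A = above, B = below.
Labels in order: ABBBAAAAABBABBAB  (n_A = 8, n_B = 8)
Step 2: Count runs R = 8.
Step 3: Under H0 (random ordering), E[R] = 2*n_A*n_B/(n_A+n_B) + 1 = 2*8*8/16 + 1 = 9.0000.
        Var[R] = 2*n_A*n_B*(2*n_A*n_B - n_A - n_B) / ((n_A+n_B)^2 * (n_A+n_B-1)) = 14336/3840 = 3.7333.
        SD[R] = 1.9322.
Step 4: Continuity-corrected z = (R + 0.5 - E[R]) / SD[R] = (8 + 0.5 - 9.0000) / 1.9322 = -0.2588.
Step 5: Two-sided p-value via normal approximation = 2*(1 - Phi(|z|)) = 0.795809.
Step 6: alpha = 0.1. fail to reject H0.

R = 8, z = -0.2588, p = 0.795809, fail to reject H0.


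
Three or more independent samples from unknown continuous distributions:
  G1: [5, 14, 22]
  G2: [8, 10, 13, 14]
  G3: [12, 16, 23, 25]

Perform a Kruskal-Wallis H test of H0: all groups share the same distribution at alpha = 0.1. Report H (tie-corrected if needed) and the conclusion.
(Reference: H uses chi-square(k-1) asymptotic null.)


Step 1: Combine all N = 11 observations and assign midranks.
sorted (value, group, rank): (5,G1,1), (8,G2,2), (10,G2,3), (12,G3,4), (13,G2,5), (14,G1,6.5), (14,G2,6.5), (16,G3,8), (22,G1,9), (23,G3,10), (25,G3,11)
Step 2: Sum ranks within each group.
R_1 = 16.5 (n_1 = 3)
R_2 = 16.5 (n_2 = 4)
R_3 = 33 (n_3 = 4)
Step 3: H = 12/(N(N+1)) * sum(R_i^2/n_i) - 3(N+1)
     = 12/(11*12) * (16.5^2/3 + 16.5^2/4 + 33^2/4) - 3*12
     = 0.090909 * 431.062 - 36
     = 3.187500.
Step 4: Ties present; correction factor C = 1 - 6/(11^3 - 11) = 0.995455. Corrected H = 3.187500 / 0.995455 = 3.202055.
Step 5: Under H0, H ~ chi^2(2); p-value = 0.201689.
Step 6: alpha = 0.1. fail to reject H0.

H = 3.2021, df = 2, p = 0.201689, fail to reject H0.


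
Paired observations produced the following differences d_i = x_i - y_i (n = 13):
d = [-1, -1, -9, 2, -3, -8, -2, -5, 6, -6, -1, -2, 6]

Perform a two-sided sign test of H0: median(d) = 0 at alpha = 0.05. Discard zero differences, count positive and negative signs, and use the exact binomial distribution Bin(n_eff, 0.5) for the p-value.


Step 1: Discard zero differences. Original n = 13; n_eff = number of nonzero differences = 13.
Nonzero differences (with sign): -1, -1, -9, +2, -3, -8, -2, -5, +6, -6, -1, -2, +6
Step 2: Count signs: positive = 3, negative = 10.
Step 3: Under H0: P(positive) = 0.5, so the number of positives S ~ Bin(13, 0.5).
Step 4: Two-sided exact p-value = sum of Bin(13,0.5) probabilities at or below the observed probability = 0.092285.
Step 5: alpha = 0.05. fail to reject H0.

n_eff = 13, pos = 3, neg = 10, p = 0.092285, fail to reject H0.


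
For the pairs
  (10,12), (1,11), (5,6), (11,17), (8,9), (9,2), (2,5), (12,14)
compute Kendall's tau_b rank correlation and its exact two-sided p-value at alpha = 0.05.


Step 1: Enumerate the 28 unordered pairs (i,j) with i<j and classify each by sign(x_j-x_i) * sign(y_j-y_i).
  (1,2):dx=-9,dy=-1->C; (1,3):dx=-5,dy=-6->C; (1,4):dx=+1,dy=+5->C; (1,5):dx=-2,dy=-3->C
  (1,6):dx=-1,dy=-10->C; (1,7):dx=-8,dy=-7->C; (1,8):dx=+2,dy=+2->C; (2,3):dx=+4,dy=-5->D
  (2,4):dx=+10,dy=+6->C; (2,5):dx=+7,dy=-2->D; (2,6):dx=+8,dy=-9->D; (2,7):dx=+1,dy=-6->D
  (2,8):dx=+11,dy=+3->C; (3,4):dx=+6,dy=+11->C; (3,5):dx=+3,dy=+3->C; (3,6):dx=+4,dy=-4->D
  (3,7):dx=-3,dy=-1->C; (3,8):dx=+7,dy=+8->C; (4,5):dx=-3,dy=-8->C; (4,6):dx=-2,dy=-15->C
  (4,7):dx=-9,dy=-12->C; (4,8):dx=+1,dy=-3->D; (5,6):dx=+1,dy=-7->D; (5,7):dx=-6,dy=-4->C
  (5,8):dx=+4,dy=+5->C; (6,7):dx=-7,dy=+3->D; (6,8):dx=+3,dy=+12->C; (7,8):dx=+10,dy=+9->C
Step 2: C = 20, D = 8, total pairs = 28.
Step 3: tau = (C - D)/(n(n-1)/2) = (20 - 8)/28 = 0.428571.
Step 4: Exact two-sided p-value (enumerate n! = 40320 permutations of y under H0): p = 0.178869.
Step 5: alpha = 0.05. fail to reject H0.

tau_b = 0.4286 (C=20, D=8), p = 0.178869, fail to reject H0.


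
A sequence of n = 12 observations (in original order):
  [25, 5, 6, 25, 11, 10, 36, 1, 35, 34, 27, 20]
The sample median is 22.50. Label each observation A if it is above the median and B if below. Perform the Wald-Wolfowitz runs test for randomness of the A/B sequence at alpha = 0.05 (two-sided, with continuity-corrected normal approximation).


Step 1: Compute median = 22.50; label A = above, B = below.
Labels in order: ABBABBABAAAB  (n_A = 6, n_B = 6)
Step 2: Count runs R = 8.
Step 3: Under H0 (random ordering), E[R] = 2*n_A*n_B/(n_A+n_B) + 1 = 2*6*6/12 + 1 = 7.0000.
        Var[R] = 2*n_A*n_B*(2*n_A*n_B - n_A - n_B) / ((n_A+n_B)^2 * (n_A+n_B-1)) = 4320/1584 = 2.7273.
        SD[R] = 1.6514.
Step 4: Continuity-corrected z = (R - 0.5 - E[R]) / SD[R] = (8 - 0.5 - 7.0000) / 1.6514 = 0.3028.
Step 5: Two-sided p-value via normal approximation = 2*(1 - Phi(|z|)) = 0.762069.
Step 6: alpha = 0.05. fail to reject H0.

R = 8, z = 0.3028, p = 0.762069, fail to reject H0.


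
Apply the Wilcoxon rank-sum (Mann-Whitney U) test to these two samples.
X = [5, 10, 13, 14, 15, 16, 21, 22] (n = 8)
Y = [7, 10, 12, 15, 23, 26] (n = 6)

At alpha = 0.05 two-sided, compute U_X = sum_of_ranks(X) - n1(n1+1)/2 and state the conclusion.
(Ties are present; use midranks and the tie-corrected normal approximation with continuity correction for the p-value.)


Step 1: Combine and sort all 14 observations; assign midranks.
sorted (value, group): (5,X), (7,Y), (10,X), (10,Y), (12,Y), (13,X), (14,X), (15,X), (15,Y), (16,X), (21,X), (22,X), (23,Y), (26,Y)
ranks: 5->1, 7->2, 10->3.5, 10->3.5, 12->5, 13->6, 14->7, 15->8.5, 15->8.5, 16->10, 21->11, 22->12, 23->13, 26->14
Step 2: Rank sum for X: R1 = 1 + 3.5 + 6 + 7 + 8.5 + 10 + 11 + 12 = 59.
Step 3: U_X = R1 - n1(n1+1)/2 = 59 - 8*9/2 = 59 - 36 = 23.
       U_Y = n1*n2 - U_X = 48 - 23 = 25.
Step 4: Ties are present, so use the tie-corrected normal approximation (with continuity correction) for the p-value.
Step 5: p-value = 0.948419; compare to alpha = 0.05. fail to reject H0.

U_X = 23, p = 0.948419, fail to reject H0 at alpha = 0.05.


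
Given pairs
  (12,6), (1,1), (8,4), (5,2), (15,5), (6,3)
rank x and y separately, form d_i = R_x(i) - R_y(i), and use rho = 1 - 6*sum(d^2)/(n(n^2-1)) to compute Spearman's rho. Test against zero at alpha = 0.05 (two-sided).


Step 1: Rank x and y separately (midranks; no ties here).
rank(x): 12->5, 1->1, 8->4, 5->2, 15->6, 6->3
rank(y): 6->6, 1->1, 4->4, 2->2, 5->5, 3->3
Step 2: d_i = R_x(i) - R_y(i); compute d_i^2.
  (5-6)^2=1, (1-1)^2=0, (4-4)^2=0, (2-2)^2=0, (6-5)^2=1, (3-3)^2=0
sum(d^2) = 2.
Step 3: rho = 1 - 6*2 / (6*(6^2 - 1)) = 1 - 12/210 = 0.942857.
Step 4: Under H0, t = rho * sqrt((n-2)/(1-rho^2)) = 5.6595 ~ t(4).
Step 5: Two-sided p-value from the t-distribution with 4 df = 0.004805.
Step 6: alpha = 0.05. reject H0.

rho = 0.9429, p = 0.004805, reject H0 at alpha = 0.05.


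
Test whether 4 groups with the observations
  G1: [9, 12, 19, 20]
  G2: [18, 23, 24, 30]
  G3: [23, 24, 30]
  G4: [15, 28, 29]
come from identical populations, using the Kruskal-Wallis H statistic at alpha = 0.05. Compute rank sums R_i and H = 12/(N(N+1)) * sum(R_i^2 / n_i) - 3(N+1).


Step 1: Combine all N = 14 observations and assign midranks.
sorted (value, group, rank): (9,G1,1), (12,G1,2), (15,G4,3), (18,G2,4), (19,G1,5), (20,G1,6), (23,G2,7.5), (23,G3,7.5), (24,G2,9.5), (24,G3,9.5), (28,G4,11), (29,G4,12), (30,G2,13.5), (30,G3,13.5)
Step 2: Sum ranks within each group.
R_1 = 14 (n_1 = 4)
R_2 = 34.5 (n_2 = 4)
R_3 = 30.5 (n_3 = 3)
R_4 = 26 (n_4 = 3)
Step 3: H = 12/(N(N+1)) * sum(R_i^2/n_i) - 3(N+1)
     = 12/(14*15) * (14^2/4 + 34.5^2/4 + 30.5^2/3 + 26^2/3) - 3*15
     = 0.057143 * 881.979 - 45
     = 5.398810.
Step 4: Ties present; correction factor C = 1 - 18/(14^3 - 14) = 0.993407. Corrected H = 5.398810 / 0.993407 = 5.434642.
Step 5: Under H0, H ~ chi^2(3); p-value = 0.142600.
Step 6: alpha = 0.05. fail to reject H0.

H = 5.4346, df = 3, p = 0.142600, fail to reject H0.


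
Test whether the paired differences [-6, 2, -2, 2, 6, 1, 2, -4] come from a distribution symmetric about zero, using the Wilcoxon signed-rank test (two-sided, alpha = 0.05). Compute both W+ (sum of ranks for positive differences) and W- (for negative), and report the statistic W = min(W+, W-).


Step 1: Drop any zero differences (none here) and take |d_i|.
|d| = [6, 2, 2, 2, 6, 1, 2, 4]
Step 2: Midrank |d_i| (ties get averaged ranks).
ranks: |6|->7.5, |2|->3.5, |2|->3.5, |2|->3.5, |6|->7.5, |1|->1, |2|->3.5, |4|->6
Step 3: Attach original signs; sum ranks with positive sign and with negative sign.
W+ = 3.5 + 3.5 + 7.5 + 1 + 3.5 = 19
W- = 7.5 + 3.5 + 6 = 17
(Check: W+ + W- = 36 should equal n(n+1)/2 = 36.)
Step 4: Test statistic W = min(W+, W-) = 17.
Step 5: Ties in |d|, so use the tie-corrected normal approximation.
        E[W] = n(n+1)/4 = 8*9/4 = 18.
        Tie groups: |d|=2 (t=4), |d|=6 (t=2); sum(t^3 - t) = 66.
        Var[W] = n(n+1)(2n+1)/24 - sum(t^3-t)/48 = 1224/24 - 66/48 = 49.625.
        z = (W - E[W]) / sqrt(Var[W]) = (17 - 18) / 7.0445 = -0.1420.
        Two-sided p = 2*Phi(z) = 0.887116.
Step 6: alpha = 0.05. fail to reject H0.

W+ = 19, W- = 17, W = min = 17, p = 0.887116, fail to reject H0.


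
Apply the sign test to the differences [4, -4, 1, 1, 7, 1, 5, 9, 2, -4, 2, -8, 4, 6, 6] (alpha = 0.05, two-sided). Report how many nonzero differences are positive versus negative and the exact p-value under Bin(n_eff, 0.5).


Step 1: Discard zero differences. Original n = 15; n_eff = number of nonzero differences = 15.
Nonzero differences (with sign): +4, -4, +1, +1, +7, +1, +5, +9, +2, -4, +2, -8, +4, +6, +6
Step 2: Count signs: positive = 12, negative = 3.
Step 3: Under H0: P(positive) = 0.5, so the number of positives S ~ Bin(15, 0.5).
Step 4: Two-sided exact p-value = sum of Bin(15,0.5) probabilities at or below the observed probability = 0.035156.
Step 5: alpha = 0.05. reject H0.

n_eff = 15, pos = 12, neg = 3, p = 0.035156, reject H0.


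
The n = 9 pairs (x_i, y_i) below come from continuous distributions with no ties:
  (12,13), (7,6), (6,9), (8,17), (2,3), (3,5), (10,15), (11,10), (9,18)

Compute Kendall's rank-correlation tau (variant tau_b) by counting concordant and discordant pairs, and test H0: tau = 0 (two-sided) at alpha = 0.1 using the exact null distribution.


Step 1: Enumerate the 36 unordered pairs (i,j) with i<j and classify each by sign(x_j-x_i) * sign(y_j-y_i).
  (1,2):dx=-5,dy=-7->C; (1,3):dx=-6,dy=-4->C; (1,4):dx=-4,dy=+4->D; (1,5):dx=-10,dy=-10->C
  (1,6):dx=-9,dy=-8->C; (1,7):dx=-2,dy=+2->D; (1,8):dx=-1,dy=-3->C; (1,9):dx=-3,dy=+5->D
  (2,3):dx=-1,dy=+3->D; (2,4):dx=+1,dy=+11->C; (2,5):dx=-5,dy=-3->C; (2,6):dx=-4,dy=-1->C
  (2,7):dx=+3,dy=+9->C; (2,8):dx=+4,dy=+4->C; (2,9):dx=+2,dy=+12->C; (3,4):dx=+2,dy=+8->C
  (3,5):dx=-4,dy=-6->C; (3,6):dx=-3,dy=-4->C; (3,7):dx=+4,dy=+6->C; (3,8):dx=+5,dy=+1->C
  (3,9):dx=+3,dy=+9->C; (4,5):dx=-6,dy=-14->C; (4,6):dx=-5,dy=-12->C; (4,7):dx=+2,dy=-2->D
  (4,8):dx=+3,dy=-7->D; (4,9):dx=+1,dy=+1->C; (5,6):dx=+1,dy=+2->C; (5,7):dx=+8,dy=+12->C
  (5,8):dx=+9,dy=+7->C; (5,9):dx=+7,dy=+15->C; (6,7):dx=+7,dy=+10->C; (6,8):dx=+8,dy=+5->C
  (6,9):dx=+6,dy=+13->C; (7,8):dx=+1,dy=-5->D; (7,9):dx=-1,dy=+3->D; (8,9):dx=-2,dy=+8->D
Step 2: C = 27, D = 9, total pairs = 36.
Step 3: tau = (C - D)/(n(n-1)/2) = (27 - 9)/36 = 0.500000.
Step 4: Exact two-sided p-value (enumerate n! = 362880 permutations of y under H0): p = 0.075176.
Step 5: alpha = 0.1. reject H0.

tau_b = 0.5000 (C=27, D=9), p = 0.075176, reject H0.


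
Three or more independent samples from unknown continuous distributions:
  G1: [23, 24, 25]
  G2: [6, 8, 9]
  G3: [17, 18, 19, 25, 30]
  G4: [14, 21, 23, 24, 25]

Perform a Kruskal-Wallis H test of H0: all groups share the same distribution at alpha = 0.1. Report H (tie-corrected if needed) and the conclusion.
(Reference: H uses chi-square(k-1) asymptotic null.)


Step 1: Combine all N = 16 observations and assign midranks.
sorted (value, group, rank): (6,G2,1), (8,G2,2), (9,G2,3), (14,G4,4), (17,G3,5), (18,G3,6), (19,G3,7), (21,G4,8), (23,G1,9.5), (23,G4,9.5), (24,G1,11.5), (24,G4,11.5), (25,G1,14), (25,G3,14), (25,G4,14), (30,G3,16)
Step 2: Sum ranks within each group.
R_1 = 35 (n_1 = 3)
R_2 = 6 (n_2 = 3)
R_3 = 48 (n_3 = 5)
R_4 = 47 (n_4 = 5)
Step 3: H = 12/(N(N+1)) * sum(R_i^2/n_i) - 3(N+1)
     = 12/(16*17) * (35^2/3 + 6^2/3 + 48^2/5 + 47^2/5) - 3*17
     = 0.044118 * 1322.93 - 51
     = 7.364706.
Step 4: Ties present; correction factor C = 1 - 36/(16^3 - 16) = 0.991176. Corrected H = 7.364706 / 0.991176 = 7.430267.
Step 5: Under H0, H ~ chi^2(3); p-value = 0.059378.
Step 6: alpha = 0.1. reject H0.

H = 7.4303, df = 3, p = 0.059378, reject H0.


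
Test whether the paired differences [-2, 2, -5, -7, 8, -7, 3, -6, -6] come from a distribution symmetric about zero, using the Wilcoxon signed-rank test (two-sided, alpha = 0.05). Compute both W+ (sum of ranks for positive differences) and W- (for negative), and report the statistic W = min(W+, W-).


Step 1: Drop any zero differences (none here) and take |d_i|.
|d| = [2, 2, 5, 7, 8, 7, 3, 6, 6]
Step 2: Midrank |d_i| (ties get averaged ranks).
ranks: |2|->1.5, |2|->1.5, |5|->4, |7|->7.5, |8|->9, |7|->7.5, |3|->3, |6|->5.5, |6|->5.5
Step 3: Attach original signs; sum ranks with positive sign and with negative sign.
W+ = 1.5 + 9 + 3 = 13.5
W- = 1.5 + 4 + 7.5 + 7.5 + 5.5 + 5.5 = 31.5
(Check: W+ + W- = 45 should equal n(n+1)/2 = 45.)
Step 4: Test statistic W = min(W+, W-) = 13.5.
Step 5: Ties in |d|, so use the tie-corrected normal approximation.
        E[W] = n(n+1)/4 = 9*10/4 = 22.5.
        Tie groups: |d|=2 (t=2), |d|=6 (t=2), |d|=7 (t=2); sum(t^3 - t) = 18.
        Var[W] = n(n+1)(2n+1)/24 - sum(t^3-t)/48 = 1710/24 - 18/48 = 70.875.
        z = (W - E[W]) / sqrt(Var[W]) = (13.5 - 22.5) / 8.4187 = -1.0690.
        Two-sided p = 2*Phi(z) = 0.285049.
Step 6: alpha = 0.05. fail to reject H0.

W+ = 13.5, W- = 31.5, W = min = 13.5, p = 0.285049, fail to reject H0.


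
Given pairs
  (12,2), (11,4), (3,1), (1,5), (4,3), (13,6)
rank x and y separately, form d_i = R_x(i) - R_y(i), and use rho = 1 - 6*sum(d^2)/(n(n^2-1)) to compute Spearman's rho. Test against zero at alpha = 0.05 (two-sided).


Step 1: Rank x and y separately (midranks; no ties here).
rank(x): 12->5, 11->4, 3->2, 1->1, 4->3, 13->6
rank(y): 2->2, 4->4, 1->1, 5->5, 3->3, 6->6
Step 2: d_i = R_x(i) - R_y(i); compute d_i^2.
  (5-2)^2=9, (4-4)^2=0, (2-1)^2=1, (1-5)^2=16, (3-3)^2=0, (6-6)^2=0
sum(d^2) = 26.
Step 3: rho = 1 - 6*26 / (6*(6^2 - 1)) = 1 - 156/210 = 0.257143.
Step 4: Under H0, t = rho * sqrt((n-2)/(1-rho^2)) = 0.5322 ~ t(4).
Step 5: Two-sided p-value from the t-distribution with 4 df = 0.622787.
Step 6: alpha = 0.05. fail to reject H0.

rho = 0.2571, p = 0.622787, fail to reject H0 at alpha = 0.05.


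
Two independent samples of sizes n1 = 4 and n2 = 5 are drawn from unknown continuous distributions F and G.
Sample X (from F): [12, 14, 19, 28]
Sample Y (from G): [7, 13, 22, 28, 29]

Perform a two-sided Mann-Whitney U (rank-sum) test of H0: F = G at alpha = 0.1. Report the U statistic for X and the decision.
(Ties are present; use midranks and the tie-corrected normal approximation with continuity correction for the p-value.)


Step 1: Combine and sort all 9 observations; assign midranks.
sorted (value, group): (7,Y), (12,X), (13,Y), (14,X), (19,X), (22,Y), (28,X), (28,Y), (29,Y)
ranks: 7->1, 12->2, 13->3, 14->4, 19->5, 22->6, 28->7.5, 28->7.5, 29->9
Step 2: Rank sum for X: R1 = 2 + 4 + 5 + 7.5 = 18.5.
Step 3: U_X = R1 - n1(n1+1)/2 = 18.5 - 4*5/2 = 18.5 - 10 = 8.5.
       U_Y = n1*n2 - U_X = 20 - 8.5 = 11.5.
Step 4: Ties are present, so use the tie-corrected normal approximation (with continuity correction) for the p-value.
Step 5: p-value = 0.805701; compare to alpha = 0.1. fail to reject H0.

U_X = 8.5, p = 0.805701, fail to reject H0 at alpha = 0.1.


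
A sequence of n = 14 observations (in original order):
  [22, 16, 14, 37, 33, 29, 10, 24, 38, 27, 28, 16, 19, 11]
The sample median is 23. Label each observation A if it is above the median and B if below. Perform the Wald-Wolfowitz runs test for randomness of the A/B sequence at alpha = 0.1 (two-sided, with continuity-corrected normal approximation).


Step 1: Compute median = 23; label A = above, B = below.
Labels in order: BBBAAABAAAABBB  (n_A = 7, n_B = 7)
Step 2: Count runs R = 5.
Step 3: Under H0 (random ordering), E[R] = 2*n_A*n_B/(n_A+n_B) + 1 = 2*7*7/14 + 1 = 8.0000.
        Var[R] = 2*n_A*n_B*(2*n_A*n_B - n_A - n_B) / ((n_A+n_B)^2 * (n_A+n_B-1)) = 8232/2548 = 3.2308.
        SD[R] = 1.7974.
Step 4: Continuity-corrected z = (R + 0.5 - E[R]) / SD[R] = (5 + 0.5 - 8.0000) / 1.7974 = -1.3909.
Step 5: Two-sided p-value via normal approximation = 2*(1 - Phi(|z|)) = 0.164264.
Step 6: alpha = 0.1. fail to reject H0.

R = 5, z = -1.3909, p = 0.164264, fail to reject H0.


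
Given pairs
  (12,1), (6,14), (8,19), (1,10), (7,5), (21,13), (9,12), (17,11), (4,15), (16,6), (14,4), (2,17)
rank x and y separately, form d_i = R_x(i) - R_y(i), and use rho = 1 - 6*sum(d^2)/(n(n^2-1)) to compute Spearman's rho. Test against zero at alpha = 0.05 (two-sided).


Step 1: Rank x and y separately (midranks; no ties here).
rank(x): 12->8, 6->4, 8->6, 1->1, 7->5, 21->12, 9->7, 17->11, 4->3, 16->10, 14->9, 2->2
rank(y): 1->1, 14->9, 19->12, 10->5, 5->3, 13->8, 12->7, 11->6, 15->10, 6->4, 4->2, 17->11
Step 2: d_i = R_x(i) - R_y(i); compute d_i^2.
  (8-1)^2=49, (4-9)^2=25, (6-12)^2=36, (1-5)^2=16, (5-3)^2=4, (12-8)^2=16, (7-7)^2=0, (11-6)^2=25, (3-10)^2=49, (10-4)^2=36, (9-2)^2=49, (2-11)^2=81
sum(d^2) = 386.
Step 3: rho = 1 - 6*386 / (12*(12^2 - 1)) = 1 - 2316/1716 = -0.349650.
Step 4: Under H0, t = rho * sqrt((n-2)/(1-rho^2)) = -1.1802 ~ t(10).
Step 5: Two-sided p-value from the t-distribution with 10 df = 0.265239.
Step 6: alpha = 0.05. fail to reject H0.

rho = -0.3497, p = 0.265239, fail to reject H0 at alpha = 0.05.


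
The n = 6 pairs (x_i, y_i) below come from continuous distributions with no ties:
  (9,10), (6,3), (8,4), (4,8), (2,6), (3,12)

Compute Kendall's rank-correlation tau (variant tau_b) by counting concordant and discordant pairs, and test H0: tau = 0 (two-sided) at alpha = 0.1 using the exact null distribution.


Step 1: Enumerate the 15 unordered pairs (i,j) with i<j and classify each by sign(x_j-x_i) * sign(y_j-y_i).
  (1,2):dx=-3,dy=-7->C; (1,3):dx=-1,dy=-6->C; (1,4):dx=-5,dy=-2->C; (1,5):dx=-7,dy=-4->C
  (1,6):dx=-6,dy=+2->D; (2,3):dx=+2,dy=+1->C; (2,4):dx=-2,dy=+5->D; (2,5):dx=-4,dy=+3->D
  (2,6):dx=-3,dy=+9->D; (3,4):dx=-4,dy=+4->D; (3,5):dx=-6,dy=+2->D; (3,6):dx=-5,dy=+8->D
  (4,5):dx=-2,dy=-2->C; (4,6):dx=-1,dy=+4->D; (5,6):dx=+1,dy=+6->C
Step 2: C = 7, D = 8, total pairs = 15.
Step 3: tau = (C - D)/(n(n-1)/2) = (7 - 8)/15 = -0.066667.
Step 4: Exact two-sided p-value (enumerate n! = 720 permutations of y under H0): p = 1.000000.
Step 5: alpha = 0.1. fail to reject H0.

tau_b = -0.0667 (C=7, D=8), p = 1.000000, fail to reject H0.


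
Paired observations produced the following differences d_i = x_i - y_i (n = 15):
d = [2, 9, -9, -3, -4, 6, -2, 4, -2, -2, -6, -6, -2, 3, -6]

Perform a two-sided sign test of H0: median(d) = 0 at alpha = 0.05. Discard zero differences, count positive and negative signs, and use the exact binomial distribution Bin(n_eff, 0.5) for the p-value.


Step 1: Discard zero differences. Original n = 15; n_eff = number of nonzero differences = 15.
Nonzero differences (with sign): +2, +9, -9, -3, -4, +6, -2, +4, -2, -2, -6, -6, -2, +3, -6
Step 2: Count signs: positive = 5, negative = 10.
Step 3: Under H0: P(positive) = 0.5, so the number of positives S ~ Bin(15, 0.5).
Step 4: Two-sided exact p-value = sum of Bin(15,0.5) probabilities at or below the observed probability = 0.301758.
Step 5: alpha = 0.05. fail to reject H0.

n_eff = 15, pos = 5, neg = 10, p = 0.301758, fail to reject H0.


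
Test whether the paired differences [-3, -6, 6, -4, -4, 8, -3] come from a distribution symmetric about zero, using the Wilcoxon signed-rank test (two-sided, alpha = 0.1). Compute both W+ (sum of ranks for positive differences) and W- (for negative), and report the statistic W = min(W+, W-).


Step 1: Drop any zero differences (none here) and take |d_i|.
|d| = [3, 6, 6, 4, 4, 8, 3]
Step 2: Midrank |d_i| (ties get averaged ranks).
ranks: |3|->1.5, |6|->5.5, |6|->5.5, |4|->3.5, |4|->3.5, |8|->7, |3|->1.5
Step 3: Attach original signs; sum ranks with positive sign and with negative sign.
W+ = 5.5 + 7 = 12.5
W- = 1.5 + 5.5 + 3.5 + 3.5 + 1.5 = 15.5
(Check: W+ + W- = 28 should equal n(n+1)/2 = 28.)
Step 4: Test statistic W = min(W+, W-) = 12.5.
Step 5: Ties in |d|, so use the tie-corrected normal approximation.
        E[W] = n(n+1)/4 = 7*8/4 = 14.
        Tie groups: |d|=3 (t=2), |d|=4 (t=2), |d|=6 (t=2); sum(t^3 - t) = 18.
        Var[W] = n(n+1)(2n+1)/24 - sum(t^3-t)/48 = 840/24 - 18/48 = 34.625.
        z = (W - E[W]) / sqrt(Var[W]) = (12.5 - 14) / 5.8843 = -0.2549.
        Two-sided p = 2*Phi(z) = 0.798788.
Step 6: alpha = 0.1. fail to reject H0.

W+ = 12.5, W- = 15.5, W = min = 12.5, p = 0.798788, fail to reject H0.


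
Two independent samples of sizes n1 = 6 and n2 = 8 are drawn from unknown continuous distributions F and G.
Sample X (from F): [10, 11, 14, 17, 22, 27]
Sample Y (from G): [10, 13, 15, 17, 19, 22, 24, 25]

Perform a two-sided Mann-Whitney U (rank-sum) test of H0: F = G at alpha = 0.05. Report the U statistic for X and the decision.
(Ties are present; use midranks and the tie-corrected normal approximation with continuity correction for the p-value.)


Step 1: Combine and sort all 14 observations; assign midranks.
sorted (value, group): (10,X), (10,Y), (11,X), (13,Y), (14,X), (15,Y), (17,X), (17,Y), (19,Y), (22,X), (22,Y), (24,Y), (25,Y), (27,X)
ranks: 10->1.5, 10->1.5, 11->3, 13->4, 14->5, 15->6, 17->7.5, 17->7.5, 19->9, 22->10.5, 22->10.5, 24->12, 25->13, 27->14
Step 2: Rank sum for X: R1 = 1.5 + 3 + 5 + 7.5 + 10.5 + 14 = 41.5.
Step 3: U_X = R1 - n1(n1+1)/2 = 41.5 - 6*7/2 = 41.5 - 21 = 20.5.
       U_Y = n1*n2 - U_X = 48 - 20.5 = 27.5.
Step 4: Ties are present, so use the tie-corrected normal approximation (with continuity correction) for the p-value.
Step 5: p-value = 0.697586; compare to alpha = 0.05. fail to reject H0.

U_X = 20.5, p = 0.697586, fail to reject H0 at alpha = 0.05.


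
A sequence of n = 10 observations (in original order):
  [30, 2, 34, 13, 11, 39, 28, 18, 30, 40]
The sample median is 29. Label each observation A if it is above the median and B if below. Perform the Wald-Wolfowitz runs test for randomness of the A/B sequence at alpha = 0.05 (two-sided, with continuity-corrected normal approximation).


Step 1: Compute median = 29; label A = above, B = below.
Labels in order: ABABBABBAA  (n_A = 5, n_B = 5)
Step 2: Count runs R = 7.
Step 3: Under H0 (random ordering), E[R] = 2*n_A*n_B/(n_A+n_B) + 1 = 2*5*5/10 + 1 = 6.0000.
        Var[R] = 2*n_A*n_B*(2*n_A*n_B - n_A - n_B) / ((n_A+n_B)^2 * (n_A+n_B-1)) = 2000/900 = 2.2222.
        SD[R] = 1.4907.
Step 4: Continuity-corrected z = (R - 0.5 - E[R]) / SD[R] = (7 - 0.5 - 6.0000) / 1.4907 = 0.3354.
Step 5: Two-sided p-value via normal approximation = 2*(1 - Phi(|z|)) = 0.737316.
Step 6: alpha = 0.05. fail to reject H0.

R = 7, z = 0.3354, p = 0.737316, fail to reject H0.


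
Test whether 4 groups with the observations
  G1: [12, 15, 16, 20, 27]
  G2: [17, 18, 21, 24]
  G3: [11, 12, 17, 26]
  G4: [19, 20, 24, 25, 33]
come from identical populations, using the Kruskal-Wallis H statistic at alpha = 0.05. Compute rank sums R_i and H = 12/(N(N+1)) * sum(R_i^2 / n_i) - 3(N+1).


Step 1: Combine all N = 18 observations and assign midranks.
sorted (value, group, rank): (11,G3,1), (12,G1,2.5), (12,G3,2.5), (15,G1,4), (16,G1,5), (17,G2,6.5), (17,G3,6.5), (18,G2,8), (19,G4,9), (20,G1,10.5), (20,G4,10.5), (21,G2,12), (24,G2,13.5), (24,G4,13.5), (25,G4,15), (26,G3,16), (27,G1,17), (33,G4,18)
Step 2: Sum ranks within each group.
R_1 = 39 (n_1 = 5)
R_2 = 40 (n_2 = 4)
R_3 = 26 (n_3 = 4)
R_4 = 66 (n_4 = 5)
Step 3: H = 12/(N(N+1)) * sum(R_i^2/n_i) - 3(N+1)
     = 12/(18*19) * (39^2/5 + 40^2/4 + 26^2/4 + 66^2/5) - 3*19
     = 0.035088 * 1744.4 - 57
     = 4.207018.
Step 4: Ties present; correction factor C = 1 - 24/(18^3 - 18) = 0.995872. Corrected H = 4.207018 / 0.995872 = 4.224456.
Step 5: Under H0, H ~ chi^2(3); p-value = 0.238225.
Step 6: alpha = 0.05. fail to reject H0.

H = 4.2245, df = 3, p = 0.238225, fail to reject H0.
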